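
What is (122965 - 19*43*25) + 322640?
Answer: 425180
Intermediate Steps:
(122965 - 19*43*25) + 322640 = (122965 - 817*25) + 322640 = (122965 - 20425) + 322640 = 102540 + 322640 = 425180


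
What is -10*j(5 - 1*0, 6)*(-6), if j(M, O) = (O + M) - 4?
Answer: 420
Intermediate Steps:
j(M, O) = -4 + M + O (j(M, O) = (M + O) - 4 = -4 + M + O)
-10*j(5 - 1*0, 6)*(-6) = -10*(-4 + (5 - 1*0) + 6)*(-6) = -10*(-4 + (5 + 0) + 6)*(-6) = -10*(-4 + 5 + 6)*(-6) = -10*7*(-6) = -70*(-6) = 420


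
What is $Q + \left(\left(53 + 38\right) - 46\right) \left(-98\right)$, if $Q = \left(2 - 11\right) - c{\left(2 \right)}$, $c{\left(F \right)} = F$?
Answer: $-4421$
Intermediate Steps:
$Q = -11$ ($Q = \left(2 - 11\right) - 2 = -9 - 2 = -11$)
$Q + \left(\left(53 + 38\right) - 46\right) \left(-98\right) = -11 + \left(\left(53 + 38\right) - 46\right) \left(-98\right) = -11 + \left(91 - 46\right) \left(-98\right) = -11 + 45 \left(-98\right) = -11 - 4410 = -4421$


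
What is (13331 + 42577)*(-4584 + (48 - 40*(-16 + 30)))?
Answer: -284907168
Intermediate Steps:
(13331 + 42577)*(-4584 + (48 - 40*(-16 + 30))) = 55908*(-4584 + (48 - 40*14)) = 55908*(-4584 + (48 - 560)) = 55908*(-4584 - 512) = 55908*(-5096) = -284907168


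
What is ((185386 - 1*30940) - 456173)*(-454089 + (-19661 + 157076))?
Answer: 95549095998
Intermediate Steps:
((185386 - 1*30940) - 456173)*(-454089 + (-19661 + 157076)) = ((185386 - 30940) - 456173)*(-454089 + 137415) = (154446 - 456173)*(-316674) = -301727*(-316674) = 95549095998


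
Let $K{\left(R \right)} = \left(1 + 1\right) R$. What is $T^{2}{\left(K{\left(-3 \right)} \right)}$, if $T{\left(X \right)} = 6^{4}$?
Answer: $1679616$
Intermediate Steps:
$K{\left(R \right)} = 2 R$
$T{\left(X \right)} = 1296$
$T^{2}{\left(K{\left(-3 \right)} \right)} = 1296^{2} = 1679616$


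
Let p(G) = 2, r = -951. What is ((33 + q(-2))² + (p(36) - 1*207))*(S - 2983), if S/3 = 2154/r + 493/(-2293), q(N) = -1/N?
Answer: -1993820810493/726881 ≈ -2.7430e+6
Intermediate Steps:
S = -5407965/726881 (S = 3*(2154/(-951) + 493/(-2293)) = 3*(2154*(-1/951) + 493*(-1/2293)) = 3*(-718/317 - 493/2293) = 3*(-1802655/726881) = -5407965/726881 ≈ -7.4400)
((33 + q(-2))² + (p(36) - 1*207))*(S - 2983) = ((33 - 1/(-2))² + (2 - 1*207))*(-5407965/726881 - 2983) = ((33 - 1*(-½))² + (2 - 207))*(-2173693988/726881) = ((33 + ½)² - 205)*(-2173693988/726881) = ((67/2)² - 205)*(-2173693988/726881) = (4489/4 - 205)*(-2173693988/726881) = (3669/4)*(-2173693988/726881) = -1993820810493/726881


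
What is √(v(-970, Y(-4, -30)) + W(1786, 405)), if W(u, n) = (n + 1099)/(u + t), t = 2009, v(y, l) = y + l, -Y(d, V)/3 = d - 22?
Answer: 2*I*√3210224655/3795 ≈ 29.86*I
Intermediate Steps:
Y(d, V) = 66 - 3*d (Y(d, V) = -3*(d - 22) = -3*(-22 + d) = 66 - 3*d)
v(y, l) = l + y
W(u, n) = (1099 + n)/(2009 + u) (W(u, n) = (n + 1099)/(u + 2009) = (1099 + n)/(2009 + u))
√(v(-970, Y(-4, -30)) + W(1786, 405)) = √(((66 - 3*(-4)) - 970) + (1099 + 405)/(2009 + 1786)) = √(((66 + 12) - 970) + 1504/3795) = √((78 - 970) + (1/3795)*1504) = √(-892 + 1504/3795) = √(-3383636/3795) = 2*I*√3210224655/3795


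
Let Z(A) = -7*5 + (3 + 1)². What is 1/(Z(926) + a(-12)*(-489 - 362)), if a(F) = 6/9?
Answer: -3/1759 ≈ -0.0017055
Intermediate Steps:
a(F) = ⅔ (a(F) = 6*(⅑) = ⅔)
Z(A) = -19 (Z(A) = -35 + 4² = -35 + 16 = -19)
1/(Z(926) + a(-12)*(-489 - 362)) = 1/(-19 + 2*(-489 - 362)/3) = 1/(-19 + (⅔)*(-851)) = 1/(-19 - 1702/3) = 1/(-1759/3) = -3/1759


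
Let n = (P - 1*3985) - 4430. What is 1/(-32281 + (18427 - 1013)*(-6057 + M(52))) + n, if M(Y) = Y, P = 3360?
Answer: -528769939306/104603351 ≈ -5055.0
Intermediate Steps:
n = -5055 (n = (3360 - 1*3985) - 4430 = (3360 - 3985) - 4430 = -625 - 4430 = -5055)
1/(-32281 + (18427 - 1013)*(-6057 + M(52))) + n = 1/(-32281 + (18427 - 1013)*(-6057 + 52)) - 5055 = 1/(-32281 + 17414*(-6005)) - 5055 = 1/(-32281 - 104571070) - 5055 = 1/(-104603351) - 5055 = -1/104603351 - 5055 = -528769939306/104603351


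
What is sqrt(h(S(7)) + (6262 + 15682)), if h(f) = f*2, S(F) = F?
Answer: sqrt(21958) ≈ 148.18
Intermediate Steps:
h(f) = 2*f
sqrt(h(S(7)) + (6262 + 15682)) = sqrt(2*7 + (6262 + 15682)) = sqrt(14 + 21944) = sqrt(21958)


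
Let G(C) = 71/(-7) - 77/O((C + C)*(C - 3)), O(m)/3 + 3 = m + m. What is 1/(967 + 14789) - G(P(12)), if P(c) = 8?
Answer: 178464059/17315844 ≈ 10.306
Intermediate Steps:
O(m) = -9 + 6*m (O(m) = -9 + 3*(m + m) = -9 + 3*(2*m) = -9 + 6*m)
G(C) = -71/7 - 77/(-9 + 12*C*(-3 + C)) (G(C) = 71/(-7) - 77/(-9 + 6*((C + C)*(C - 3))) = 71*(-⅐) - 77/(-9 + 6*((2*C)*(-3 + C))) = -71/7 - 77/(-9 + 6*(2*C*(-3 + C))) = -71/7 - 77/(-9 + 12*C*(-3 + C)))
1/(967 + 14789) - G(P(12)) = 1/(967 + 14789) - 4*(25 - 213*8² + 639*8)/(21*(-3 - 12*8 + 4*8²)) = 1/15756 - 4*(25 - 213*64 + 5112)/(21*(-3 - 96 + 4*64)) = 1/15756 - 4*(25 - 13632 + 5112)/(21*(-3 - 96 + 256)) = 1/15756 - 4*(-8495)/(21*157) = 1/15756 - 1*(-33980/3297) = 1/15756 + 33980/3297 = 178464059/17315844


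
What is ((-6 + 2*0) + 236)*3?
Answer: 690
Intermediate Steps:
((-6 + 2*0) + 236)*3 = ((-6 + 0) + 236)*3 = (-6 + 236)*3 = 230*3 = 690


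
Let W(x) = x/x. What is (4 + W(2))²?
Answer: 25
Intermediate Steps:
W(x) = 1
(4 + W(2))² = (4 + 1)² = 5² = 25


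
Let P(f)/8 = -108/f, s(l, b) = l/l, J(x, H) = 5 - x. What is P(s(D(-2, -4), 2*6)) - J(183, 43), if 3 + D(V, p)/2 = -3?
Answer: -686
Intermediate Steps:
D(V, p) = -12 (D(V, p) = -6 + 2*(-3) = -6 - 6 = -12)
s(l, b) = 1
P(f) = -864/f (P(f) = 8*(-108/f) = -864/f)
P(s(D(-2, -4), 2*6)) - J(183, 43) = -864/1 - (5 - 1*183) = -864*1 - (5 - 183) = -864 - 1*(-178) = -864 + 178 = -686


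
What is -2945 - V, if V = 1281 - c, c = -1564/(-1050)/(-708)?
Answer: -785402491/185850 ≈ -4226.0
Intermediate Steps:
c = -391/185850 (c = -1564*(-1/1050)*(-1/708) = (782/525)*(-1/708) = -391/185850 ≈ -0.0021038)
V = 238074241/185850 (V = 1281 - 1*(-391/185850) = 1281 + 391/185850 = 238074241/185850 ≈ 1281.0)
-2945 - V = -2945 - 1*238074241/185850 = -2945 - 238074241/185850 = -785402491/185850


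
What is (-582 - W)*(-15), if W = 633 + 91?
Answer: 19590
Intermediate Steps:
W = 724
(-582 - W)*(-15) = (-582 - 1*724)*(-15) = (-582 - 724)*(-15) = -1306*(-15) = 19590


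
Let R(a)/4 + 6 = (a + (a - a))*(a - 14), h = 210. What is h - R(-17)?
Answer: -1874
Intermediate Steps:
R(a) = -24 + 4*a*(-14 + a) (R(a) = -24 + 4*((a + (a - a))*(a - 14)) = -24 + 4*((a + 0)*(-14 + a)) = -24 + 4*(a*(-14 + a)) = -24 + 4*a*(-14 + a))
h - R(-17) = 210 - (-24 - 56*(-17) + 4*(-17)²) = 210 - (-24 + 952 + 4*289) = 210 - (-24 + 952 + 1156) = 210 - 1*2084 = 210 - 2084 = -1874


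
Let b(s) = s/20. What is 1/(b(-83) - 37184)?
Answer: -20/743763 ≈ -2.6890e-5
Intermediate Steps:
b(s) = s/20 (b(s) = s*(1/20) = s/20)
1/(b(-83) - 37184) = 1/((1/20)*(-83) - 37184) = 1/(-83/20 - 37184) = 1/(-743763/20) = -20/743763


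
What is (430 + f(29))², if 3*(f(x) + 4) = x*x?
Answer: 4490161/9 ≈ 4.9891e+5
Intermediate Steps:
f(x) = -4 + x²/3 (f(x) = -4 + (x*x)/3 = -4 + x²/3)
(430 + f(29))² = (430 + (-4 + (⅓)*29²))² = (430 + (-4 + (⅓)*841))² = (430 + (-4 + 841/3))² = (430 + 829/3)² = (2119/3)² = 4490161/9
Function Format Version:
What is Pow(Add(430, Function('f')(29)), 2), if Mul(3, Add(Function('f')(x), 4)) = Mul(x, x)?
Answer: Rational(4490161, 9) ≈ 4.9891e+5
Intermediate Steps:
Function('f')(x) = Add(-4, Mul(Rational(1, 3), Pow(x, 2))) (Function('f')(x) = Add(-4, Mul(Rational(1, 3), Mul(x, x))) = Add(-4, Mul(Rational(1, 3), Pow(x, 2))))
Pow(Add(430, Function('f')(29)), 2) = Pow(Add(430, Add(-4, Mul(Rational(1, 3), Pow(29, 2)))), 2) = Pow(Add(430, Add(-4, Mul(Rational(1, 3), 841))), 2) = Pow(Add(430, Add(-4, Rational(841, 3))), 2) = Pow(Add(430, Rational(829, 3)), 2) = Pow(Rational(2119, 3), 2) = Rational(4490161, 9)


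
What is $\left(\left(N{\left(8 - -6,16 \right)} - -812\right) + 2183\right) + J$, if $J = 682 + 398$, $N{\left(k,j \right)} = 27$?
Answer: $4102$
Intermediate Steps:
$J = 1080$
$\left(\left(N{\left(8 - -6,16 \right)} - -812\right) + 2183\right) + J = \left(\left(27 - -812\right) + 2183\right) + 1080 = \left(\left(27 + 812\right) + 2183\right) + 1080 = \left(839 + 2183\right) + 1080 = 3022 + 1080 = 4102$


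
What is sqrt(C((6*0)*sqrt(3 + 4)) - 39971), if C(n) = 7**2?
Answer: I*sqrt(39922) ≈ 199.8*I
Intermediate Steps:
C(n) = 49
sqrt(C((6*0)*sqrt(3 + 4)) - 39971) = sqrt(49 - 39971) = sqrt(-39922) = I*sqrt(39922)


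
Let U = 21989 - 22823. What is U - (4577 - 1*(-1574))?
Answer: -6985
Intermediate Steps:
U = -834
U - (4577 - 1*(-1574)) = -834 - (4577 - 1*(-1574)) = -834 - (4577 + 1574) = -834 - 1*6151 = -834 - 6151 = -6985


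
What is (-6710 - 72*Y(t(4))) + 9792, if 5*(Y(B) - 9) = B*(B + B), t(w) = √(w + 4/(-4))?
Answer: 11738/5 ≈ 2347.6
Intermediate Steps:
t(w) = √(-1 + w) (t(w) = √(w + 4*(-¼)) = √(w - 1) = √(-1 + w))
Y(B) = 9 + 2*B²/5 (Y(B) = 9 + (B*(B + B))/5 = 9 + (B*(2*B))/5 = 9 + (2*B²)/5 = 9 + 2*B²/5)
(-6710 - 72*Y(t(4))) + 9792 = (-6710 - 72*(9 + 2*(√(-1 + 4))²/5)) + 9792 = (-6710 - 72*(9 + 2*(√3)²/5)) + 9792 = (-6710 - 72*(9 + (⅖)*3)) + 9792 = (-6710 - 72*(9 + 6/5)) + 9792 = (-6710 - 72*51/5) + 9792 = (-6710 - 3672/5) + 9792 = -37222/5 + 9792 = 11738/5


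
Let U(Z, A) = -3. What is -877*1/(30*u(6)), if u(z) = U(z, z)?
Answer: 877/90 ≈ 9.7444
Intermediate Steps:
u(z) = -3
-877*1/(30*u(6)) = -877/(30*(-3)) = -877/(-90) = -877*(-1/90) = 877/90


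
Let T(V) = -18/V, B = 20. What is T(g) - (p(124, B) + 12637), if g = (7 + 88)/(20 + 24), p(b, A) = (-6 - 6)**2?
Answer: -1214987/95 ≈ -12789.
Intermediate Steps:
p(b, A) = 144 (p(b, A) = (-12)**2 = 144)
g = 95/44 ≈ 2.1591
T(g) - (p(124, B) + 12637) = -18/95/44 - (144 + 12637) = -18*44/95 - 1*12781 = -792/95 - 12781 = -1214987/95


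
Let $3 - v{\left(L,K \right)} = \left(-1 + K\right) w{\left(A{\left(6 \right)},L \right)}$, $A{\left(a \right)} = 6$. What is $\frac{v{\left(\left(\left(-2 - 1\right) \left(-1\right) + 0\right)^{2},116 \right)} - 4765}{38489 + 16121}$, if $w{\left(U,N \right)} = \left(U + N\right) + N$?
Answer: $- \frac{3761}{27305} \approx -0.13774$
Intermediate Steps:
$w{\left(U,N \right)} = U + 2 N$ ($w{\left(U,N \right)} = \left(N + U\right) + N = U + 2 N$)
$v{\left(L,K \right)} = 3 - \left(-1 + K\right) \left(6 + 2 L\right)$
$\frac{v{\left(\left(\left(-2 - 1\right) \left(-1\right) + 0\right)^{2},116 \right)} - 4765}{38489 + 16121} = \frac{\left(9 + 2 \left(\left(-2 - 1\right) \left(-1\right) + 0\right)^{2} - 232 \left(3 + \left(\left(-2 - 1\right) \left(-1\right) + 0\right)^{2}\right)\right) - 4765}{38489 + 16121} = \frac{\left(9 + 2 \left(\left(-3\right) \left(-1\right) + 0\right)^{2} - 232 \left(3 + \left(\left(-3\right) \left(-1\right) + 0\right)^{2}\right)\right) - 4765}{54610} = \left(\left(9 + 2 \left(3 + 0\right)^{2} - 232 \left(3 + \left(3 + 0\right)^{2}\right)\right) - 4765\right) \frac{1}{54610} = \left(\left(9 + 2 \cdot 3^{2} - 232 \left(3 + 3^{2}\right)\right) - 4765\right) \frac{1}{54610} = \left(\left(9 + 2 \cdot 9 - 232 \left(3 + 9\right)\right) - 4765\right) \frac{1}{54610} = \left(\left(9 + 18 - 232 \cdot 12\right) - 4765\right) \frac{1}{54610} = \left(\left(9 + 18 - 2784\right) - 4765\right) \frac{1}{54610} = \left(-2757 - 4765\right) \frac{1}{54610} = \left(-7522\right) \frac{1}{54610} = - \frac{3761}{27305}$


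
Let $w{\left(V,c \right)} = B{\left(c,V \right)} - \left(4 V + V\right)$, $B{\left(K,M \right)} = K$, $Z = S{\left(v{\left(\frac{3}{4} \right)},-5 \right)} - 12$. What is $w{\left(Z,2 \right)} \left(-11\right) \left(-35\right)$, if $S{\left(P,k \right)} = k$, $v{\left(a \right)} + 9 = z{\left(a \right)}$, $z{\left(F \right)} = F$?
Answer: $33495$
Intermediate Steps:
$v{\left(a \right)} = -9 + a$
$Z = -17$ ($Z = -5 - 12 = -17$)
$w{\left(V,c \right)} = c - 5 V$ ($w{\left(V,c \right)} = c - \left(4 V + V\right) = c - 5 V$)
$w{\left(Z,2 \right)} \left(-11\right) \left(-35\right) = \left(2 - -85\right) \left(-11\right) \left(-35\right) = \left(2 + 85\right) \left(-11\right) \left(-35\right) = 87 \left(-11\right) \left(-35\right) = \left(-957\right) \left(-35\right) = 33495$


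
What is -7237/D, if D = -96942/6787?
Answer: 49117519/96942 ≈ 506.67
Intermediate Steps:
D = -96942/6787 (D = -96942*1/6787 = -96942/6787 ≈ -14.283)
-7237/D = -7237/(-96942/6787) = -7237*(-6787/96942) = 49117519/96942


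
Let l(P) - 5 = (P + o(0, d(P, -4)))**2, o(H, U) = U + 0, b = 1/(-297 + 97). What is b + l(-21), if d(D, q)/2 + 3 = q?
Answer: 245999/200 ≈ 1230.0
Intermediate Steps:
d(D, q) = -6 + 2*q
b = -1/200 (b = 1/(-200) = -1/200 ≈ -0.0050000)
o(H, U) = U
l(P) = 5 + (-14 + P)**2 (l(P) = 5 + (P + (-6 + 2*(-4)))**2 = 5 + (P + (-6 - 8))**2 = 5 + (P - 14)**2 = 5 + (-14 + P)**2)
b + l(-21) = -1/200 + (5 + (-14 - 21)**2) = -1/200 + (5 + (-35)**2) = -1/200 + (5 + 1225) = -1/200 + 1230 = 245999/200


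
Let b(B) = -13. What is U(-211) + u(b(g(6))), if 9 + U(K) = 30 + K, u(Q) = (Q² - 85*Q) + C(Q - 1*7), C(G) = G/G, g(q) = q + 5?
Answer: 1085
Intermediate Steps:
g(q) = 5 + q
C(G) = 1
u(Q) = 1 + Q² - 85*Q (u(Q) = (Q² - 85*Q) + 1 = 1 + Q² - 85*Q)
U(K) = 21 + K (U(K) = -9 + (30 + K) = 21 + K)
U(-211) + u(b(g(6))) = (21 - 211) + (1 + (-13)² - 85*(-13)) = -190 + (1 + 169 + 1105) = -190 + 1275 = 1085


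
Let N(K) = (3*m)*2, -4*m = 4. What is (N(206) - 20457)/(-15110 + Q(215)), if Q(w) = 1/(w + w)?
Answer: 8799090/6497299 ≈ 1.3543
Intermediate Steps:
m = -1 (m = -¼*4 = -1)
Q(w) = 1/(2*w)
N(K) = -6 (N(K) = (3*(-1))*2 = -3*2 = -6)
(N(206) - 20457)/(-15110 + Q(215)) = (-6 - 20457)/(-15110 + (½)/215) = -20463/(-15110 + (½)*(1/215)) = -20463/(-15110 + 1/430) = -20463/(-6497299/430) = -20463*(-430/6497299) = 8799090/6497299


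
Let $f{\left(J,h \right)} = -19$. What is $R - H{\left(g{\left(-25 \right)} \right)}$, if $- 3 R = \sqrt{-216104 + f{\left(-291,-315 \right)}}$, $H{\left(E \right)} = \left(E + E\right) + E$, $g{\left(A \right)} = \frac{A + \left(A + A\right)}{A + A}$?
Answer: $- \frac{9}{2} - \frac{i \sqrt{216123}}{3} \approx -4.5 - 154.96 i$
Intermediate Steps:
$g{\left(A \right)} = \frac{3}{2}$ ($g{\left(A \right)} = \frac{A + 2 A}{2 A} = 3 A \frac{1}{2 A} = \frac{3}{2}$)
$H{\left(E \right)} = 3 E$ ($H{\left(E \right)} = 2 E + E = 3 E$)
$R = - \frac{i \sqrt{216123}}{3}$ ($R = - \frac{\sqrt{-216104 - 19}}{3} = - \frac{\sqrt{-216123}}{3} = - \frac{i \sqrt{216123}}{3} \approx - 154.96 i$)
$R - H{\left(g{\left(-25 \right)} \right)} = - \frac{i \sqrt{216123}}{3} - 3 \cdot \frac{3}{2} = - \frac{i \sqrt{216123}}{3} - \frac{9}{2} = - \frac{9}{2} - \frac{i \sqrt{216123}}{3}$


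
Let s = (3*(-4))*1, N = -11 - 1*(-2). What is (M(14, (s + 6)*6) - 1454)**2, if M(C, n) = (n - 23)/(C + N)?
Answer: 53714241/25 ≈ 2.1486e+6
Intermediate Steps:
N = -9 (N = -11 + 2 = -9)
s = -12 (s = -12*1 = -12)
M(C, n) = (-23 + n)/(-9 + C) (M(C, n) = (n - 23)/(C - 9) = (-23 + n)/(-9 + C))
(M(14, (s + 6)*6) - 1454)**2 = ((-23 + (-12 + 6)*6)/(-9 + 14) - 1454)**2 = ((-23 - 6*6)/5 - 1454)**2 = ((-23 - 36)/5 - 1454)**2 = ((1/5)*(-59) - 1454)**2 = (-59/5 - 1454)**2 = (-7329/5)**2 = 53714241/25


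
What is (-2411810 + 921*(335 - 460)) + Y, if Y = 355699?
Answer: -2171236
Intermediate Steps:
(-2411810 + 921*(335 - 460)) + Y = (-2411810 + 921*(335 - 460)) + 355699 = (-2411810 + 921*(-125)) + 355699 = (-2411810 - 115125) + 355699 = -2526935 + 355699 = -2171236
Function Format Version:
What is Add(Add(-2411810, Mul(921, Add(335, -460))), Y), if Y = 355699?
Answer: -2171236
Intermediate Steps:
Add(Add(-2411810, Mul(921, Add(335, -460))), Y) = Add(Add(-2411810, Mul(921, Add(335, -460))), 355699) = Add(Add(-2411810, Mul(921, -125)), 355699) = Add(Add(-2411810, -115125), 355699) = Add(-2526935, 355699) = -2171236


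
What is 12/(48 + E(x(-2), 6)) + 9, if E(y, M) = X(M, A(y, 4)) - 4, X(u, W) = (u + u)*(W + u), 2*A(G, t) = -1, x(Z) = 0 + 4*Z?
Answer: 501/55 ≈ 9.1091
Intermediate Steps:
x(Z) = 4*Z
A(G, t) = -1/2 (A(G, t) = (1/2)*(-1) = -1/2)
X(u, W) = 2*u*(W + u) (X(u, W) = (2*u)*(W + u) = 2*u*(W + u))
E(y, M) = -4 + 2*M*(-1/2 + M) (E(y, M) = 2*M*(-1/2 + M) - 4 = -4 + 2*M*(-1/2 + M))
12/(48 + E(x(-2), 6)) + 9 = 12/(48 + (-4 + 6*(-1 + 2*6))) + 9 = 12/(48 + (-4 + 6*(-1 + 12))) + 9 = 12/(48 + (-4 + 6*11)) + 9 = 12/(48 + (-4 + 66)) + 9 = 12/(48 + 62) + 9 = 12/110 + 9 = 12*(1/110) + 9 = 6/55 + 9 = 501/55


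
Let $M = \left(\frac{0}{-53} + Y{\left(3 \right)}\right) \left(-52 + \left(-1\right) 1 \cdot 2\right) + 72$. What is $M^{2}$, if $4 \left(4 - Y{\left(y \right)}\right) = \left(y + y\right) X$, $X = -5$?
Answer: $301401$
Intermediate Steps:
$Y{\left(y \right)} = 4 + \frac{5 y}{2}$ ($Y{\left(y \right)} = 4 - \frac{\left(y + y\right) \left(-5\right)}{4} = 4 - \frac{2 y \left(-5\right)}{4} = 4 - \frac{\left(-10\right) y}{4} = 4 + \frac{5 y}{2}$)
$M = -549$ ($M = \left(\frac{0}{-53} + \left(4 + \frac{5}{2} \cdot 3\right)\right) \left(-52 + \left(-1\right) 1 \cdot 2\right) + 72 = \left(0 \left(- \frac{1}{53}\right) + \left(4 + \frac{15}{2}\right)\right) \left(-52 - 2\right) + 72 = \left(0 + \frac{23}{2}\right) \left(-52 - 2\right) + 72 = \frac{23}{2} \left(-54\right) + 72 = -621 + 72 = -549$)
$M^{2} = \left(-549\right)^{2} = 301401$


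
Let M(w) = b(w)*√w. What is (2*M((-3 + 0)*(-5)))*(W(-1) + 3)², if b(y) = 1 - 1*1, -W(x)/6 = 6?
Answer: 0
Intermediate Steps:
W(x) = -36 (W(x) = -6*6 = -36)
b(y) = 0 (b(y) = 1 - 1 = 0)
M(w) = 0 (M(w) = 0*√w = 0)
(2*M((-3 + 0)*(-5)))*(W(-1) + 3)² = (2*0)*(-36 + 3)² = 0*(-33)² = 0*1089 = 0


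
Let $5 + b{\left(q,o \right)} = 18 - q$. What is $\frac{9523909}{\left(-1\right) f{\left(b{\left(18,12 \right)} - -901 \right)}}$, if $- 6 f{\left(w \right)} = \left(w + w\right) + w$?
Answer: $\frac{9523909}{448} \approx 21259.0$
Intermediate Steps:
$b{\left(q,o \right)} = 13 - q$ ($b{\left(q,o \right)} = -5 - \left(-18 + q\right) = 13 - q$)
$f{\left(w \right)} = - \frac{w}{2}$ ($f{\left(w \right)} = - \frac{\left(w + w\right) + w}{6} = - \frac{2 w + w}{6} = - \frac{3 w}{6} = - \frac{w}{2}$)
$\frac{9523909}{\left(-1\right) f{\left(b{\left(18,12 \right)} - -901 \right)}} = \frac{9523909}{\left(-1\right) \left(- \frac{\left(13 - 18\right) - -901}{2}\right)} = \frac{9523909}{\left(-1\right) \left(- \frac{\left(13 - 18\right) + 901}{2}\right)} = \frac{9523909}{\left(-1\right) \left(- \frac{-5 + 901}{2}\right)} = \frac{9523909}{\left(-1\right) \left(\left(- \frac{1}{2}\right) 896\right)} = \frac{9523909}{\left(-1\right) \left(-448\right)} = \frac{9523909}{448}$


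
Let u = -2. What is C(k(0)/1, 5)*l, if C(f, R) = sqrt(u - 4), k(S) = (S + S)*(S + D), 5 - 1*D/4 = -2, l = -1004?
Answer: -1004*I*sqrt(6) ≈ -2459.3*I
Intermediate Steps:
D = 28 (D = 20 - 4*(-2) = 20 + 8 = 28)
k(S) = 2*S*(28 + S) (k(S) = (S + S)*(S + 28) = (2*S)*(28 + S) = 2*S*(28 + S))
C(f, R) = I*sqrt(6) (C(f, R) = sqrt(-2 - 4) = sqrt(-6) = I*sqrt(6))
C(k(0)/1, 5)*l = (I*sqrt(6))*(-1004) = -1004*I*sqrt(6)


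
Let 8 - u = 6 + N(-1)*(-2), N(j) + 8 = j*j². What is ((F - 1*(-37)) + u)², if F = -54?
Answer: 1089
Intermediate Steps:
N(j) = -8 + j³ (N(j) = -8 + j*j² = -8 + j³)
u = -16 (u = 8 - (6 + (-8 + (-1)³)*(-2)) = 8 - (6 + (-8 - 1)*(-2)) = 8 - (6 - 9*(-2)) = 8 - (6 + 18) = 8 - 1*24 = 8 - 24 = -16)
((F - 1*(-37)) + u)² = ((-54 - 1*(-37)) - 16)² = ((-54 + 37) - 16)² = (-17 - 16)² = (-33)² = 1089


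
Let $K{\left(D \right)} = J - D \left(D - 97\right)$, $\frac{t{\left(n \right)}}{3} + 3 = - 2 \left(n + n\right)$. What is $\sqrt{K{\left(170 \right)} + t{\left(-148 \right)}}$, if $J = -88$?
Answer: $7 i \sqrt{219} \approx 103.59 i$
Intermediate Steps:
$t{\left(n \right)} = -9 - 12 n$ ($t{\left(n \right)} = -9 + 3 \left(- 2 \left(n + n\right)\right) = -9 + 3 \left(- 2 \cdot 2 n\right) = -9 + 3 \left(- 4 n\right) = -9 - 12 n$)
$K{\left(D \right)} = -88 - D \left(-97 + D\right)$ ($K{\left(D \right)} = -88 - D \left(D - 97\right) = -88 - D \left(-97 + D\right)$)
$\sqrt{K{\left(170 \right)} + t{\left(-148 \right)}} = \sqrt{\left(-88 - 170^{2} + 97 \cdot 170\right) - -1767} = \sqrt{\left(-88 - 28900 + 16490\right) + \left(-9 + 1776\right)} = \sqrt{\left(-88 - 28900 + 16490\right) + 1767} = \sqrt{-12498 + 1767} = \sqrt{-10731} = 7 i \sqrt{219}$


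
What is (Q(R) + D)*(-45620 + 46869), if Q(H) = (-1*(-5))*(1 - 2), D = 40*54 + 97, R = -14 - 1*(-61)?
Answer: 2812748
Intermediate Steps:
R = 47 (R = -14 + 61 = 47)
D = 2257 (D = 2160 + 97 = 2257)
Q(H) = -5 (Q(H) = 5*(-1) = -5)
(Q(R) + D)*(-45620 + 46869) = (-5 + 2257)*(-45620 + 46869) = 2252*1249 = 2812748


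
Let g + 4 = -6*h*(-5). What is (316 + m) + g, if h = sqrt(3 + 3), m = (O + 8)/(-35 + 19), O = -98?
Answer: 2541/8 + 30*sqrt(6) ≈ 391.11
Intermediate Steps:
m = 45/8 (m = (-98 + 8)/(-35 + 19) = -90/(-16) = -90*(-1/16) = 45/8 ≈ 5.6250)
h = sqrt(6) ≈ 2.4495
g = -4 + 30*sqrt(6) (g = -4 - 6*sqrt(6)*(-5) = -4 + 30*sqrt(6) ≈ 69.485)
(316 + m) + g = (316 + 45/8) + (-4 + 30*sqrt(6)) = 2573/8 + (-4 + 30*sqrt(6)) = 2541/8 + 30*sqrt(6)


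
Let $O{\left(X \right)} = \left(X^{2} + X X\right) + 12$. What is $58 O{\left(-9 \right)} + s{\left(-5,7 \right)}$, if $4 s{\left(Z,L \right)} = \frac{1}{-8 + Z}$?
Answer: $\frac{524783}{52} \approx 10092.0$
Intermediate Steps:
$O{\left(X \right)} = 12 + 2 X^{2}$ ($O{\left(X \right)} = \left(X^{2} + X^{2}\right) + 12 = 2 X^{2} + 12 = 12 + 2 X^{2}$)
$s{\left(Z,L \right)} = \frac{1}{4 \left(-8 + Z\right)}$
$58 O{\left(-9 \right)} + s{\left(-5,7 \right)} = 58 \left(12 + 2 \left(-9\right)^{2}\right) + \frac{1}{4 \left(-8 - 5\right)} = 58 \left(12 + 2 \cdot 81\right) + \frac{1}{4 \left(-13\right)} = 58 \left(12 + 162\right) + \frac{1}{4} \left(- \frac{1}{13}\right) = 58 \cdot 174 - \frac{1}{52} = 10092 - \frac{1}{52} = \frac{524783}{52}$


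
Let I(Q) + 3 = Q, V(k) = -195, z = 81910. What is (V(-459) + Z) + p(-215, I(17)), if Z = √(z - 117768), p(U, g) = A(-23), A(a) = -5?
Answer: -200 + I*√35858 ≈ -200.0 + 189.36*I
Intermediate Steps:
I(Q) = -3 + Q
p(U, g) = -5
Z = I*√35858 (Z = √(81910 - 117768) = √(-35858) = I*√35858 ≈ 189.36*I)
(V(-459) + Z) + p(-215, I(17)) = (-195 + I*√35858) - 5 = -200 + I*√35858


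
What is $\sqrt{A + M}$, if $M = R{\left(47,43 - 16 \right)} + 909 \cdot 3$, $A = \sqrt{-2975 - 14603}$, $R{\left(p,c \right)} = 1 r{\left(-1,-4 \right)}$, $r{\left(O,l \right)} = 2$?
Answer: $\sqrt{2729 + i \sqrt{17578}} \approx 52.255 + 1.2686 i$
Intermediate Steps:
$R{\left(p,c \right)} = 2$ ($R{\left(p,c \right)} = 1 \cdot 2 = 2$)
$A = i \sqrt{17578}$ ($A = \sqrt{-17578} = i \sqrt{17578} \approx 132.58 i$)
$M = 2729$ ($M = 2 + 909 \cdot 3 = 2 + 2727 = 2729$)
$\sqrt{A + M} = \sqrt{i \sqrt{17578} + 2729} = \sqrt{2729 + i \sqrt{17578}}$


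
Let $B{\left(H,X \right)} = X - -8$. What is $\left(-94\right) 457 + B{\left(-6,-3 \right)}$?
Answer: $-42953$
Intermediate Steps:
$B{\left(H,X \right)} = 8 + X$ ($B{\left(H,X \right)} = X + 8 = 8 + X$)
$\left(-94\right) 457 + B{\left(-6,-3 \right)} = \left(-94\right) 457 + \left(8 - 3\right) = -42958 + 5 = -42953$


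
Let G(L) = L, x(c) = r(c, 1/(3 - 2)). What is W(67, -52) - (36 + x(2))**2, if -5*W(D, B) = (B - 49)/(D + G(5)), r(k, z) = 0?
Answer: -466459/360 ≈ -1295.7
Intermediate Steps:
x(c) = 0
W(D, B) = -(-49 + B)/(5*(5 + D)) (W(D, B) = -(B - 49)/(5*(D + 5)) = -(-49 + B)/(5*(5 + D)))
W(67, -52) - (36 + x(2))**2 = (49 - 1*(-52))/(5*(5 + 67)) - (36 + 0)**2 = (1/5)*(49 + 52)/72 - 1*36**2 = (1/5)*(1/72)*101 - 1*1296 = 101/360 - 1296 = -466459/360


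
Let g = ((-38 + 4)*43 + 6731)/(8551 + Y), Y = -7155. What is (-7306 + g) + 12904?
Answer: 7820077/1396 ≈ 5601.8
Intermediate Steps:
g = 5269/1396 (g = ((-38 + 4)*43 + 6731)/(8551 - 7155) = (-34*43 + 6731)/1396 = (-1462 + 6731)*(1/1396) = 5269*(1/1396) = 5269/1396 ≈ 3.7744)
(-7306 + g) + 12904 = (-7306 + 5269/1396) + 12904 = -10193907/1396 + 12904 = 7820077/1396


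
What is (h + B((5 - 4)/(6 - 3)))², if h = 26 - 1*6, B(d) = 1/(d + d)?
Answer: 1849/4 ≈ 462.25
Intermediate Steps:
B(d) = 1/(2*d)
h = 20 (h = 26 - 6 = 20)
(h + B((5 - 4)/(6 - 3)))² = (20 + 1/(2*(((5 - 4)/(6 - 3)))))² = (20 + 1/(2*((1/3))))² = (20 + 1/(2*((1*(⅓)))))² = (20 + 1/(2*(⅓)))² = (20 + (½)*3)² = (20 + 3/2)² = (43/2)² = 1849/4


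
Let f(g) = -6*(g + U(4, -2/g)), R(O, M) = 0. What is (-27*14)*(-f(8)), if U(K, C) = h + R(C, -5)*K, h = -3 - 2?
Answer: -6804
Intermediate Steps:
h = -5
U(K, C) = -5 (U(K, C) = -5 + 0*K = -5 + 0 = -5)
f(g) = 30 - 6*g (f(g) = -6*(g - 5) = -6*(-5 + g) = 30 - 6*g)
(-27*14)*(-f(8)) = (-27*14)*(-(30 - 6*8)) = -(-378)*(30 - 48) = -(-378)*(-18) = -378*18 = -6804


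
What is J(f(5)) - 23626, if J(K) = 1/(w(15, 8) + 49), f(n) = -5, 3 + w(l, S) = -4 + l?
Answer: -1346681/57 ≈ -23626.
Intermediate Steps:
w(l, S) = -7 + l (w(l, S) = -3 + (-4 + l) = -7 + l)
J(K) = 1/57 (J(K) = 1/((-7 + 15) + 49) = 1/(8 + 49) = 1/57)
J(f(5)) - 23626 = 1/57 - 23626 = -1346681/57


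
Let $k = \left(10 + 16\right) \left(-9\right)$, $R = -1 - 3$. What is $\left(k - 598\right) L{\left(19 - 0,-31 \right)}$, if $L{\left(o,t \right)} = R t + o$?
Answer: $-118976$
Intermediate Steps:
$R = -4$ ($R = -1 - 3 = -4$)
$k = -234$ ($k = 26 \left(-9\right) = -234$)
$L{\left(o,t \right)} = o - 4 t$ ($L{\left(o,t \right)} = - 4 t + o = o - 4 t$)
$\left(k - 598\right) L{\left(19 - 0,-31 \right)} = \left(-234 - 598\right) \left(\left(19 - 0\right) - -124\right) = - 832 \left(\left(19 + 0\right) + 124\right) = - 832 \left(19 + 124\right) = \left(-832\right) 143 = -118976$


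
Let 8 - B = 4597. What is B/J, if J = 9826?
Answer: -4589/9826 ≈ -0.46703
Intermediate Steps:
B = -4589 (B = 8 - 1*4597 = 8 - 4597 = -4589)
B/J = -4589/9826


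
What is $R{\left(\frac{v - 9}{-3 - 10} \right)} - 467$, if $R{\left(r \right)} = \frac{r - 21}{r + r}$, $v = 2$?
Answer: $-486$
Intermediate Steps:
$R{\left(r \right)} = \frac{-21 + r}{2 r}$
$R{\left(\frac{v - 9}{-3 - 10} \right)} - 467 = \frac{-21 + \frac{2 - 9}{-3 - 10}}{2 \frac{2 - 9}{-3 - 10}} - 467 = \frac{-21 - \frac{7}{-13}}{2 \left(- \frac{7}{-13}\right)} - 467 = \frac{-21 - - \frac{7}{13}}{2 \left(\left(-7\right) \left(- \frac{1}{13}\right)\right)} - 467 = \frac{-21 + \frac{7}{13}}{2 \cdot \frac{7}{13}} - 467 = \frac{1}{2} \cdot \frac{13}{7} \left(- \frac{266}{13}\right) - 467 = -19 - 467 = -486$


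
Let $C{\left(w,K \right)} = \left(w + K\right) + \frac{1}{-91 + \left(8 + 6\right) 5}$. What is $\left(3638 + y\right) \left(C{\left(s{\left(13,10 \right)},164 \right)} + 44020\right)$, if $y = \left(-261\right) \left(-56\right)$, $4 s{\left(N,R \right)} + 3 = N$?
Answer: $\frac{16938169537}{21} \approx 8.0658 \cdot 10^{8}$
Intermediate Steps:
$s{\left(N,R \right)} = - \frac{3}{4} + \frac{N}{4}$
$y = 14616$
$C{\left(w,K \right)} = - \frac{1}{21} + K + w$ ($C{\left(w,K \right)} = \left(K + w\right) + \frac{1}{-91 + 14 \cdot 5} = \left(K + w\right) + \frac{1}{-91 + 70} = \left(K + w\right) + \frac{1}{-21} = \left(K + w\right) - \frac{1}{21} = - \frac{1}{21} + K + w$)
$\left(3638 + y\right) \left(C{\left(s{\left(13,10 \right)},164 \right)} + 44020\right) = \left(3638 + 14616\right) \left(\left(- \frac{1}{21} + 164 + \left(- \frac{3}{4} + \frac{1}{4} \cdot 13\right)\right) + 44020\right) = 18254 \left(\left(- \frac{1}{21} + 164 + \left(- \frac{3}{4} + \frac{13}{4}\right)\right) + 44020\right) = 18254 \left(\left(- \frac{1}{21} + 164 + \frac{5}{2}\right) + 44020\right) = 18254 \left(\frac{6991}{42} + 44020\right) = 18254 \cdot \frac{1855831}{42} = \frac{16938169537}{21}$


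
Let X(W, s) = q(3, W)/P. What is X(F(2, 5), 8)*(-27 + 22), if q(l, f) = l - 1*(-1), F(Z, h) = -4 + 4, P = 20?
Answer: -1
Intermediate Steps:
F(Z, h) = 0
q(l, f) = 1 + l (q(l, f) = l + 1 = 1 + l)
X(W, s) = 1/5 (X(W, s) = (1 + 3)/20 = 4*(1/20) = 1/5)
X(F(2, 5), 8)*(-27 + 22) = (-27 + 22)/5 = (1/5)*(-5) = -1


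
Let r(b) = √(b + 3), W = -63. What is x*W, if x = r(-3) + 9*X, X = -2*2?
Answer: 2268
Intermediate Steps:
r(b) = √(3 + b)
X = -4 (X = -1*4 = -4)
x = -36 (x = √(3 - 3) + 9*(-4) = √0 - 36 = 0 - 36 = -36)
x*W = -36*(-63) = 2268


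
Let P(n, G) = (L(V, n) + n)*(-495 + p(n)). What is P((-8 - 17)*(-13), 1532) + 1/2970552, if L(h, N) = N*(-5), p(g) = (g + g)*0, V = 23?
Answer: 1911550212001/2970552 ≈ 6.4350e+5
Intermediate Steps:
p(g) = 0 (p(g) = (2*g)*0 = 0)
L(h, N) = -5*N
P(n, G) = 1980*n (P(n, G) = (-5*n + n)*(-495 + 0) = -4*n*(-495) = 1980*n)
P((-8 - 17)*(-13), 1532) + 1/2970552 = 1980*((-8 - 17)*(-13)) + 1/2970552 = 1980*(-25*(-13)) + 1/2970552 = 1980*325 + 1/2970552 = 643500 + 1/2970552 = 1911550212001/2970552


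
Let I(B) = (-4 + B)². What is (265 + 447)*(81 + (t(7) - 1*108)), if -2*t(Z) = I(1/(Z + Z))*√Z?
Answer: -19224 - 269225*√7/49 ≈ -33761.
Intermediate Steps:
t(Z) = -√Z*(-4 + 1/(2*Z))²/2 (t(Z) = -(-4 + 1/(Z + Z))²*√Z/2 = -(-4 + 1/(2*Z))²*√Z/2 = -√Z*(-4 + 1/(2*Z))²/2)
(265 + 447)*(81 + (t(7) - 1*108)) = (265 + 447)*(81 + (-(-1 + 8*7)²/(8*7^(3/2)) - 1*108)) = 712*(81 + (-√7/49*(-1 + 56)²/8 - 108)) = 712*(81 + (-⅛*√7/49*55² - 108)) = 712*(81 + (-⅛*√7/49*3025 - 108)) = 712*(81 + (-3025*√7/392 - 108)) = 712*(81 + (-108 - 3025*√7/392)) = 712*(-27 - 3025*√7/392) = -19224 - 269225*√7/49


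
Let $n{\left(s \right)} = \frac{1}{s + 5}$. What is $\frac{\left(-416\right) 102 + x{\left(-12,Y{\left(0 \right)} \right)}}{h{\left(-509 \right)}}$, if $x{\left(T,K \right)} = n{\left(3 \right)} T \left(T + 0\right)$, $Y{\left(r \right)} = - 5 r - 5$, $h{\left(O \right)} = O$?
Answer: $\frac{42414}{509} \approx 83.328$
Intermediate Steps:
$Y{\left(r \right)} = -5 - 5 r$
$n{\left(s \right)} = \frac{1}{5 + s}$
$x{\left(T,K \right)} = \frac{T^{2}}{8}$ ($x{\left(T,K \right)} = \frac{T \left(T + 0\right)}{5 + 3} = \frac{T T}{8} = \frac{T^{2}}{8}$)
$\frac{\left(-416\right) 102 + x{\left(-12,Y{\left(0 \right)} \right)}}{h{\left(-509 \right)}} = \frac{\left(-416\right) 102 + \frac{\left(-12\right)^{2}}{8}}{-509} = \left(-42432 + \frac{1}{8} \cdot 144\right) \left(- \frac{1}{509}\right) = \left(-42432 + 18\right) \left(- \frac{1}{509}\right) = \left(-42414\right) \left(- \frac{1}{509}\right) = \frac{42414}{509}$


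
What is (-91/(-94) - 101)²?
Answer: 88416409/8836 ≈ 10006.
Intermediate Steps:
(-91/(-94) - 101)² = (-91*(-1/94) - 101)² = (91/94 - 101)² = (-9403/94)² = 88416409/8836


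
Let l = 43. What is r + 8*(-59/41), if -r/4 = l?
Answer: -7524/41 ≈ -183.51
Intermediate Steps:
r = -172 (r = -4*43 = -172)
r + 8*(-59/41) = -172 + 8*(-59/41) = -172 - 472/41 = -7524/41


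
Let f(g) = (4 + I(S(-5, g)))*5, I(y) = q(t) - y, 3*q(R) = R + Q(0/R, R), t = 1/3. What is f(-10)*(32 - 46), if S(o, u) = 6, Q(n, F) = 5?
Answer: 140/9 ≈ 15.556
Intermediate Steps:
t = ⅓ ≈ 0.33333
q(R) = 5/3 + R/3 (q(R) = (R + 5)/3 = (5 + R)/3 = 5/3 + R/3)
I(y) = 16/9 - y (I(y) = (5/3 + (⅓)*(⅓)) - y = (5/3 + ⅑) - y = 16/9 - y)
f(g) = -10/9 (f(g) = (4 + (16/9 - 1*6))*5 = (4 + (16/9 - 6))*5 = (4 - 38/9)*5 = -2/9*5 = -10/9)
f(-10)*(32 - 46) = -10*(32 - 46)/9 = -10/9*(-14) = 140/9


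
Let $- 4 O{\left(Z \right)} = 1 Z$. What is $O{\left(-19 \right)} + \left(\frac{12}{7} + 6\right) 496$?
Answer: $\frac{107269}{28} \approx 3831.0$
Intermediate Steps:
$O{\left(Z \right)} = - \frac{Z}{4}$ ($O{\left(Z \right)} = - \frac{1 Z}{4} = - \frac{Z}{4}$)
$O{\left(-19 \right)} + \left(\frac{12}{7} + 6\right) 496 = \left(- \frac{1}{4}\right) \left(-19\right) + \left(\frac{12}{7} + 6\right) 496 = \frac{19}{4} + \left(12 \cdot \frac{1}{7} + 6\right) 496 = \frac{19}{4} + \left(\frac{12}{7} + 6\right) 496 = \frac{19}{4} + \frac{54}{7} \cdot 496 = \frac{19}{4} + \frac{26784}{7} = \frac{107269}{28}$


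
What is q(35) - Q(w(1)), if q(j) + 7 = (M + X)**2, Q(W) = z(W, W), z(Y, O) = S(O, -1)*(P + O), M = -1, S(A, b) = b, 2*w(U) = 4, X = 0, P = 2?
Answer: -2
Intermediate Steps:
w(U) = 2 (w(U) = (1/2)*4 = 2)
z(Y, O) = -2 - O (z(Y, O) = -(2 + O) = -2 - O)
Q(W) = -2 - W
q(j) = -6 (q(j) = -7 + (-1 + 0)**2 = -7 + (-1)**2 = -7 + 1 = -6)
q(35) - Q(w(1)) = -6 - (-2 - 1*2) = -6 - (-2 - 2) = -6 - 1*(-4) = -6 + 4 = -2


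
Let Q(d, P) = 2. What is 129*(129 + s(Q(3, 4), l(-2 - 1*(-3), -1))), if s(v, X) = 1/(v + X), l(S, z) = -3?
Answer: 16512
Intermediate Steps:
s(v, X) = 1/(X + v)
129*(129 + s(Q(3, 4), l(-2 - 1*(-3), -1))) = 129*(129 + 1/(-3 + 2)) = 129*(129 + 1/(-1)) = 129*(129 - 1) = 129*128 = 16512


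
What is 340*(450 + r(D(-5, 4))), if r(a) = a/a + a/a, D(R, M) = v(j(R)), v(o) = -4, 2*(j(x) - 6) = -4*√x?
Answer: 153680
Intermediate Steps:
j(x) = 6 - 2*√x (j(x) = 6 + (-4*√x)/2 = 6 - 2*√x)
D(R, M) = -4
r(a) = 2 (r(a) = 1 + 1 = 2)
340*(450 + r(D(-5, 4))) = 340*(450 + 2) = 340*452 = 153680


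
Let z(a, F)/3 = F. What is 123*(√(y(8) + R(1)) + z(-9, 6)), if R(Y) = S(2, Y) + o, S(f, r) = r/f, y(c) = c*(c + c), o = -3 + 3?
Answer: 2214 + 123*√514/2 ≈ 3608.3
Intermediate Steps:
z(a, F) = 3*F
o = 0
y(c) = 2*c² (y(c) = c*(2*c) = 2*c²)
R(Y) = Y/2 (R(Y) = Y/2 + 0 = Y/2)
123*(√(y(8) + R(1)) + z(-9, 6)) = 123*(√(2*8² + (½)*1) + 3*6) = 123*(√(2*64 + ½) + 18) = 123*(√(128 + ½) + 18) = 123*(√(257/2) + 18) = 123*(√514/2 + 18) = 123*(18 + √514/2) = 2214 + 123*√514/2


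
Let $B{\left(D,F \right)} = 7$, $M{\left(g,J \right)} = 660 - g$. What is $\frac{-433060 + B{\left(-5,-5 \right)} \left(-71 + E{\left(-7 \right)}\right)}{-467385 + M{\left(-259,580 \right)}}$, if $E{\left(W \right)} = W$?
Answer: $\frac{216803}{233233} \approx 0.92956$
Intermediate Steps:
$\frac{-433060 + B{\left(-5,-5 \right)} \left(-71 + E{\left(-7 \right)}\right)}{-467385 + M{\left(-259,580 \right)}} = \frac{-433060 + 7 \left(-71 - 7\right)}{-467385 + \left(660 - -259\right)} = \frac{-433060 + 7 \left(-78\right)}{-467385 + \left(660 + 259\right)} = \frac{-433060 - 546}{-467385 + 919} = - \frac{433606}{-466466} = \left(-433606\right) \left(- \frac{1}{466466}\right) = \frac{216803}{233233}$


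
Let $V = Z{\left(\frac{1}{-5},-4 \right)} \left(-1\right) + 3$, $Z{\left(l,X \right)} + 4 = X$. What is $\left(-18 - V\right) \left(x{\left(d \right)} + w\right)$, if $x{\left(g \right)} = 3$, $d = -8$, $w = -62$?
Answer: $1711$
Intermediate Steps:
$Z{\left(l,X \right)} = -4 + X$
$V = 11$ ($V = \left(-4 - 4\right) \left(-1\right) + 3 = \left(-8\right) \left(-1\right) + 3 = 8 + 3 = 11$)
$\left(-18 - V\right) \left(x{\left(d \right)} + w\right) = \left(-18 - 11\right) \left(3 - 62\right) = \left(-18 - 11\right) \left(-59\right) = \left(-29\right) \left(-59\right) = 1711$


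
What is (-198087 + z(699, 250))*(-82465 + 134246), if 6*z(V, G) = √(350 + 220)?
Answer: -10257142947 + 51781*√570/6 ≈ -1.0257e+10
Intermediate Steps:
z(V, G) = √570/6 (z(V, G) = √(350 + 220)/6 = √570/6)
(-198087 + z(699, 250))*(-82465 + 134246) = (-198087 + √570/6)*(-82465 + 134246) = (-198087 + √570/6)*51781 = -10257142947 + 51781*√570/6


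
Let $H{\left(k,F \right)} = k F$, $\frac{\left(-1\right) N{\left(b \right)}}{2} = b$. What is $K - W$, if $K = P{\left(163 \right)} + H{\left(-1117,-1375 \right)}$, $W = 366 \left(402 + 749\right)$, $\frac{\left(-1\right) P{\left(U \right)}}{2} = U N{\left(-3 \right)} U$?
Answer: $795781$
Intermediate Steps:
$N{\left(b \right)} = - 2 b$
$P{\left(U \right)} = - 12 U^{2}$ ($P{\left(U \right)} = - 2 U \left(\left(-2\right) \left(-3\right)\right) U = - 2 U 6 U = - 2 \cdot 6 U U = - 2 \cdot 6 U^{2} = - 12 U^{2}$)
$H{\left(k,F \right)} = F k$
$W = 421266$ ($W = 366 \cdot 1151 = 421266$)
$K = 1217047$ ($K = - 12 \cdot 163^{2} - -1535875 = \left(-12\right) 26569 + 1535875 = -318828 + 1535875 = 1217047$)
$K - W = 1217047 - 421266 = 795781$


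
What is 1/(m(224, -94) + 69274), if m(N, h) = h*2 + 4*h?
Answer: 1/68710 ≈ 1.4554e-5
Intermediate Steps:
m(N, h) = 6*h (m(N, h) = 2*h + 4*h = 6*h)
1/(m(224, -94) + 69274) = 1/(6*(-94) + 69274) = 1/(-564 + 69274) = 1/68710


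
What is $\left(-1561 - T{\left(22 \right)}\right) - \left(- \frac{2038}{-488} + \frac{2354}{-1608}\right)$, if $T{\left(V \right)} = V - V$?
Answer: $- \frac{38345353}{24522} \approx -1563.7$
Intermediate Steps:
$T{\left(V \right)} = 0$
$\left(-1561 - T{\left(22 \right)}\right) - \left(- \frac{2038}{-488} + \frac{2354}{-1608}\right) = \left(-1561 - 0\right) - \left(- \frac{2038}{-488} + \frac{2354}{-1608}\right) = \left(-1561 + 0\right) - \left(\left(-2038\right) \left(- \frac{1}{488}\right) + 2354 \left(- \frac{1}{1608}\right)\right) = -1561 - \left(\frac{1019}{244} - \frac{1177}{804}\right) = -1561 - \frac{66511}{24522} = - \frac{38345353}{24522}$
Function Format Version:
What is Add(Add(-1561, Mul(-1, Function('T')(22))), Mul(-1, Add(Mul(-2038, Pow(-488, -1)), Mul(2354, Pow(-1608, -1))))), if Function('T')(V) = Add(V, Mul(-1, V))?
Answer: Rational(-38345353, 24522) ≈ -1563.7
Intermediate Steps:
Function('T')(V) = 0
Add(Add(-1561, Mul(-1, Function('T')(22))), Mul(-1, Add(Mul(-2038, Pow(-488, -1)), Mul(2354, Pow(-1608, -1))))) = Add(Add(-1561, Mul(-1, 0)), Mul(-1, Add(Mul(-2038, Pow(-488, -1)), Mul(2354, Pow(-1608, -1))))) = Add(Add(-1561, 0), Mul(-1, Add(Mul(-2038, Rational(-1, 488)), Mul(2354, Rational(-1, 1608))))) = Add(-1561, Mul(-1, Add(Rational(1019, 244), Rational(-1177, 804)))) = Add(-1561, Mul(-1, Rational(66511, 24522))) = Add(-1561, Rational(-66511, 24522)) = Rational(-38345353, 24522)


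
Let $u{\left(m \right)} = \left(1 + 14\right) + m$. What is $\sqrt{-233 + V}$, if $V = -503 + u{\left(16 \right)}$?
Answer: $i \sqrt{705} \approx 26.552 i$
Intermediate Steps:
$u{\left(m \right)} = 15 + m$
$V = -472$ ($V = -503 + \left(15 + 16\right) = -503 + 31 = -472$)
$\sqrt{-233 + V} = \sqrt{-233 - 472} = \sqrt{-705} = i \sqrt{705}$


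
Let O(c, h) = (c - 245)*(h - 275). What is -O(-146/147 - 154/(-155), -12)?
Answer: -228874997/3255 ≈ -70315.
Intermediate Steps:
O(c, h) = (-275 + h)*(-245 + c) (O(c, h) = (-245 + c)*(-275 + h) = (-275 + h)*(-245 + c))
-O(-146/147 - 154/(-155), -12) = -(67375 - 275*(-146/147 - 154/(-155)) - 245*(-12) + (-146/147 - 154/(-155))*(-12)) = -(67375 - 275*(-146*1/147 - 154*(-1/155)) + 2940 + (-146*1/147 - 154*(-1/155))*(-12)) = -(67375 - 275*(-146/147 + 154/155) + 2940 + (-146/147 + 154/155)*(-12)) = -(67375 - 275*8/22785 + 2940 + (8/22785)*(-12)) = -(67375 - 440/4557 + 2940 - 32/7595) = -1*228874997/3255 = -228874997/3255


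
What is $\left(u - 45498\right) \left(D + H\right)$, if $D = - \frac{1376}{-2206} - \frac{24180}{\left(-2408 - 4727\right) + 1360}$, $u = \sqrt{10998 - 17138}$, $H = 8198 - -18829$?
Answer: $- \frac{522280350458298}{424655} + \frac{22958387202 i \sqrt{1535}}{424655} \approx -1.2299 \cdot 10^{9} + 2.1182 \cdot 10^{6} i$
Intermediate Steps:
$H = 27027$ ($H = 8198 + 18829 = 27027$)
$u = 2 i \sqrt{1535}$ ($u = \sqrt{-6140} = 2 i \sqrt{1535} \approx 78.358 i$)
$D = \frac{2042916}{424655}$ ($D = \left(-1376\right) \left(- \frac{1}{2206}\right) - \frac{24180}{-7135 + 1360} = \frac{688}{1103} - \frac{24180}{-5775} = \frac{688}{1103} - - \frac{1612}{385} = \frac{688}{1103} + \frac{1612}{385} = \frac{2042916}{424655} \approx 4.8108$)
$\left(u - 45498\right) \left(D + H\right) = \left(2 i \sqrt{1535} - 45498\right) \left(\frac{2042916}{424655} + 27027\right) = \left(-45498 + 2 i \sqrt{1535}\right) \frac{11479193601}{424655} = - \frac{522280350458298}{424655} + \frac{22958387202 i \sqrt{1535}}{424655}$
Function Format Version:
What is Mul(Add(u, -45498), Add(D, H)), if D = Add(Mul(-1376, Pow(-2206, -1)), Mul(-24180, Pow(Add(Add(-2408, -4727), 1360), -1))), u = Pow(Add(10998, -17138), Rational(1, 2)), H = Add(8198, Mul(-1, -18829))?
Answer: Add(Rational(-522280350458298, 424655), Mul(Rational(22958387202, 424655), I, Pow(1535, Rational(1, 2)))) ≈ Add(-1.2299e+9, Mul(2.1182e+6, I))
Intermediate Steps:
H = 27027 (H = Add(8198, 18829) = 27027)
u = Mul(2, I, Pow(1535, Rational(1, 2))) (u = Pow(-6140, Rational(1, 2)) = Mul(2, I, Pow(1535, Rational(1, 2))) ≈ Mul(78.358, I))
D = Rational(2042916, 424655) (D = Add(Mul(-1376, Rational(-1, 2206)), Mul(-24180, Pow(Add(-7135, 1360), -1))) = Add(Rational(688, 1103), Mul(-24180, Pow(-5775, -1))) = Add(Rational(688, 1103), Mul(-24180, Rational(-1, 5775))) = Add(Rational(688, 1103), Rational(1612, 385)) = Rational(2042916, 424655) ≈ 4.8108)
Mul(Add(u, -45498), Add(D, H)) = Mul(Add(Mul(2, I, Pow(1535, Rational(1, 2))), -45498), Add(Rational(2042916, 424655), 27027)) = Mul(Add(-45498, Mul(2, I, Pow(1535, Rational(1, 2)))), Rational(11479193601, 424655)) = Add(Rational(-522280350458298, 424655), Mul(Rational(22958387202, 424655), I, Pow(1535, Rational(1, 2))))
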